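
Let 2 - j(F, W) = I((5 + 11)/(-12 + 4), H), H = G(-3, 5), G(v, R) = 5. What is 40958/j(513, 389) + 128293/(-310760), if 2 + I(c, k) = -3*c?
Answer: -6364182333/310760 ≈ -20479.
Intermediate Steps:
H = 5
I(c, k) = -2 - 3*c
j(F, W) = -2 (j(F, W) = 2 - (-2 - 3*(5 + 11)/(-12 + 4)) = 2 - (-2 - 48/(-8)) = 2 - (-2 - 48*(-1)/8) = 2 - (-2 - 3*(-2)) = 2 - (-2 + 6) = 2 - 1*4 = 2 - 4 = -2)
40958/j(513, 389) + 128293/(-310760) = 40958/(-2) + 128293/(-310760) = 40958*(-1/2) + 128293*(-1/310760) = -20479 - 128293/310760 = -6364182333/310760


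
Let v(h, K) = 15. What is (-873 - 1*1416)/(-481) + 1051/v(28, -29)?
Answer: 539866/7215 ≈ 74.825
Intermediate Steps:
(-873 - 1*1416)/(-481) + 1051/v(28, -29) = (-873 - 1*1416)/(-481) + 1051/15 = (-873 - 1416)*(-1/481) + 1051*(1/15) = -2289*(-1/481) + 1051/15 = 2289/481 + 1051/15 = 539866/7215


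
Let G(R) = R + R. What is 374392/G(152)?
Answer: 46799/38 ≈ 1231.6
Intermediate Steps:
G(R) = 2*R
374392/G(152) = 374392/((2*152)) = 374392/304 = 374392*(1/304) = 46799/38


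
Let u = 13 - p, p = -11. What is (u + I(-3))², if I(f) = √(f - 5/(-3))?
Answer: 1724/3 + 32*I*√3 ≈ 574.67 + 55.426*I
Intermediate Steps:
I(f) = √(5/3 + f) (I(f) = √(f - 5*(-⅓)) = √(f + 5/3) = √(5/3 + f))
u = 24 (u = 13 - 1*(-11) = 13 + 11 = 24)
(u + I(-3))² = (24 + √(15 + 9*(-3))/3)² = (24 + √(15 - 27)/3)² = (24 + √(-12)/3)² = (24 + (2*I*√3)/3)² = (24 + 2*I*√3/3)²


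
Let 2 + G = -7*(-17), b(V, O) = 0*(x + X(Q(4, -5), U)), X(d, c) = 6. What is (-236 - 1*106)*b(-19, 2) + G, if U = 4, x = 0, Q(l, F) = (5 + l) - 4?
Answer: 117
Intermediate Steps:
Q(l, F) = 1 + l
b(V, O) = 0 (b(V, O) = 0*(0 + 6) = 0*6 = 0)
G = 117 (G = -2 - 7*(-17) = -2 + 119 = 117)
(-236 - 1*106)*b(-19, 2) + G = (-236 - 1*106)*0 + 117 = (-236 - 106)*0 + 117 = -342*0 + 117 = 0 + 117 = 117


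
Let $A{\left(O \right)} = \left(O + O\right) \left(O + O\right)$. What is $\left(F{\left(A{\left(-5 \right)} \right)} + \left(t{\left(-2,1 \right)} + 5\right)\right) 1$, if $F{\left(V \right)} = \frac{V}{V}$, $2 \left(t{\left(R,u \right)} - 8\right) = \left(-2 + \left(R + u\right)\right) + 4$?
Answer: $\frac{29}{2} \approx 14.5$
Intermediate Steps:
$t{\left(R,u \right)} = 9 + \frac{R}{2} + \frac{u}{2}$ ($t{\left(R,u \right)} = 8 + \frac{\left(-2 + \left(R + u\right)\right) + 4}{2} = 8 + \frac{\left(-2 + R + u\right) + 4}{2} = 8 + \frac{2 + R + u}{2} = 8 + \left(1 + \frac{R}{2} + \frac{u}{2}\right) = 9 + \frac{R}{2} + \frac{u}{2}$)
$A{\left(O \right)} = 4 O^{2}$ ($A{\left(O \right)} = 2 O 2 O = 4 O^{2}$)
$F{\left(V \right)} = 1$
$\left(F{\left(A{\left(-5 \right)} \right)} + \left(t{\left(-2,1 \right)} + 5\right)\right) 1 = \left(1 + \left(\left(9 + \frac{1}{2} \left(-2\right) + \frac{1}{2} \cdot 1\right) + 5\right)\right) 1 = \left(1 + \left(\left(9 - 1 + \frac{1}{2}\right) + 5\right)\right) 1 = \left(1 + \left(\frac{17}{2} + 5\right)\right) 1 = \left(1 + \frac{27}{2}\right) 1 = \frac{29}{2} \cdot 1 = \frac{29}{2}$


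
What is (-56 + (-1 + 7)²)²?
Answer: 400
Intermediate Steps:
(-56 + (-1 + 7)²)² = (-56 + 6²)² = (-56 + 36)² = (-20)² = 400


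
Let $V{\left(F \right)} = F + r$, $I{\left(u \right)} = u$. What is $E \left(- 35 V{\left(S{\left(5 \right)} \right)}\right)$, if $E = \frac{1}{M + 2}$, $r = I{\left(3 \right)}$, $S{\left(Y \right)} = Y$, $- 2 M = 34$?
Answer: $\frac{56}{3} \approx 18.667$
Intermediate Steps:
$M = -17$ ($M = \left(- \frac{1}{2}\right) 34 = -17$)
$r = 3$
$E = - \frac{1}{15}$ ($E = \frac{1}{-17 + 2} = \frac{1}{-15} = - \frac{1}{15} \approx -0.066667$)
$V{\left(F \right)} = 3 + F$ ($V{\left(F \right)} = F + 3 = 3 + F$)
$E \left(- 35 V{\left(S{\left(5 \right)} \right)}\right) = - \frac{\left(-35\right) \left(3 + 5\right)}{15} = - \frac{\left(-35\right) 8}{15} = \left(- \frac{1}{15}\right) \left(-280\right) = \frac{56}{3}$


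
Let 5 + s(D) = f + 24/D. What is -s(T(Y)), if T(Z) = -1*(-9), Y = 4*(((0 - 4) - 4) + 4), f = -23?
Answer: 76/3 ≈ 25.333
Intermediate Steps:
Y = -16 (Y = 4*((-4 - 4) + 4) = 4*(-8 + 4) = 4*(-4) = -16)
T(Z) = 9
s(D) = -28 + 24/D (s(D) = -5 + (-23 + 24/D) = -28 + 24/D)
-s(T(Y)) = -(-28 + 24/9) = -(-28 + 24*(⅑)) = -(-28 + 8/3) = -1*(-76/3) = 76/3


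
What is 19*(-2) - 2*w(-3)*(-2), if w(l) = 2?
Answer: -30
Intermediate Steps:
19*(-2) - 2*w(-3)*(-2) = 19*(-2) - 2*2*(-2) = -38 - 4*(-2) = -38 + 8 = -30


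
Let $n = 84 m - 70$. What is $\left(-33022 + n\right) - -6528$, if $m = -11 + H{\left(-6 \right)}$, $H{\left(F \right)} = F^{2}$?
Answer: $-24464$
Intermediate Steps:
$m = 25$ ($m = -11 + \left(-6\right)^{2} = -11 + 36 = 25$)
$n = 2030$ ($n = 84 \cdot 25 - 70 = 2100 - 70 = 2030$)
$\left(-33022 + n\right) - -6528 = \left(-33022 + 2030\right) - -6528 = -30992 + 6528 = -24464$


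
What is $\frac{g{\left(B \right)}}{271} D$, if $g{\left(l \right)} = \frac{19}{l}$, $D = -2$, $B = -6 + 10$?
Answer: $- \frac{19}{542} \approx -0.035055$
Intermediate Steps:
$B = 4$
$\frac{g{\left(B \right)}}{271} D = \frac{19 \cdot \frac{1}{4}}{271} \left(-2\right) = 19 \cdot \frac{1}{4} \cdot \frac{1}{271} \left(-2\right) = \frac{19}{4} \cdot \frac{1}{271} \left(-2\right) = \frac{19}{1084} \left(-2\right) = - \frac{19}{542}$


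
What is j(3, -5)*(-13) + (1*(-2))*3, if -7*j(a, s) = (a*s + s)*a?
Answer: -822/7 ≈ -117.43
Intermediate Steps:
j(a, s) = -a*(s + a*s)/7 (j(a, s) = -(a*s + s)*a/7 = -(s + a*s)*a/7 = -a*(s + a*s)/7)
j(3, -5)*(-13) + (1*(-2))*3 = -⅐*3*(-5)*(1 + 3)*(-13) + (1*(-2))*3 = -⅐*3*(-5)*4*(-13) - 2*3 = (60/7)*(-13) - 6 = -780/7 - 6 = -822/7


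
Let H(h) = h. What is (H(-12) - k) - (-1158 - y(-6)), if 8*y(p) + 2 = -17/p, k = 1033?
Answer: 5429/48 ≈ 113.10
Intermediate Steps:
y(p) = -1/4 - 17/(8*p) (y(p) = -1/4 + (-17/p)/8 = -1/4 - 17/(8*p))
(H(-12) - k) - (-1158 - y(-6)) = (-12 - 1*1033) - (-1158 - (-17 - 2*(-6))/(8*(-6))) = (-12 - 1033) - (-1158 - (-1)*(-17 + 12)/(8*6)) = -1045 - (-1158 - (-1)*(-5)/(8*6)) = -1045 - (-1158 - 1*5/48) = -1045 - (-1158 - 5/48) = -1045 - 1*(-55589/48) = -1045 + 55589/48 = 5429/48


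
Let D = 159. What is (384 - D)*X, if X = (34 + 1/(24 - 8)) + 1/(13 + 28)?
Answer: 5031225/656 ≈ 7669.5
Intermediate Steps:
X = 22361/656 (X = (34 + 1/16) + 1/41 = 545/16 + 1/41 = 22361/656 ≈ 34.087)
(384 - D)*X = (384 - 1*159)*(22361/656) = (384 - 159)*(22361/656) = 225*(22361/656) = 5031225/656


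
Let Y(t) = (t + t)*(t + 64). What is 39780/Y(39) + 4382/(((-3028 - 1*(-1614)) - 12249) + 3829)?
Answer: 2281997/506451 ≈ 4.5059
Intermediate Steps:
Y(t) = 2*t*(64 + t) (Y(t) = (2*t)*(64 + t) = 2*t*(64 + t))
39780/Y(39) + 4382/(((-3028 - 1*(-1614)) - 12249) + 3829) = 39780/((2*39*(64 + 39))) + 4382/(((-3028 - 1*(-1614)) - 12249) + 3829) = 39780/((2*39*103)) + 4382/(((-3028 + 1614) - 12249) + 3829) = 39780/8034 + 4382/((-1414 - 12249) + 3829) = 39780*(1/8034) + 4382/(-13663 + 3829) = 510/103 + 4382/(-9834) = 510/103 + 4382*(-1/9834) = 510/103 - 2191/4917 = 2281997/506451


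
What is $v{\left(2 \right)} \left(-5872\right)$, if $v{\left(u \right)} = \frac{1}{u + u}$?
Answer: $-1468$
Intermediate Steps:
$v{\left(u \right)} = \frac{1}{2 u}$
$v{\left(2 \right)} \left(-5872\right) = \frac{1}{2 \cdot 2} \left(-5872\right) = \frac{1}{2} \cdot \frac{1}{2} \left(-5872\right) = \frac{1}{4} \left(-5872\right) = -1468$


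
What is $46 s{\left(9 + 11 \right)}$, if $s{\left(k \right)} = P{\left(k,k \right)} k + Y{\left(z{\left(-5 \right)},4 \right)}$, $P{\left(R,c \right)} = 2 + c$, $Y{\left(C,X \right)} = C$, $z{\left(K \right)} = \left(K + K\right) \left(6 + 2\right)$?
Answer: $16560$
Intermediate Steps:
$z{\left(K \right)} = 16 K$ ($z{\left(K \right)} = 2 K 8 = 16 K$)
$s{\left(k \right)} = -80 + k \left(2 + k\right)$ ($s{\left(k \right)} = \left(2 + k\right) k + 16 \left(-5\right) = k \left(2 + k\right) - 80 = -80 + k \left(2 + k\right)$)
$46 s{\left(9 + 11 \right)} = 46 \left(-80 + \left(9 + 11\right) \left(2 + \left(9 + 11\right)\right)\right) = 46 \left(-80 + 20 \left(2 + 20\right)\right) = 46 \left(-80 + 20 \cdot 22\right) = 46 \left(-80 + 440\right) = 46 \cdot 360 = 16560$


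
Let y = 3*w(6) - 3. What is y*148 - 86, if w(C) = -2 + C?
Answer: 1246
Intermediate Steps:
y = 9 (y = 3*(-2 + 6) - 3 = 3*4 - 3 = 12 - 3 = 9)
y*148 - 86 = 9*148 - 86 = 1332 - 86 = 1246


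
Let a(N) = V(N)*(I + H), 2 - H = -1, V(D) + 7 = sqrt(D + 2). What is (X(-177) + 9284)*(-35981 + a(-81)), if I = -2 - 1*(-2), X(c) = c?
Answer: -327870214 + 27321*I*sqrt(79) ≈ -3.2787e+8 + 2.4283e+5*I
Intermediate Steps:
V(D) = -7 + sqrt(2 + D) (V(D) = -7 + sqrt(D + 2) = -7 + sqrt(2 + D))
H = 3 (H = 2 - 1*(-1) = 2 + 1 = 3)
I = 0 (I = -2 + 2 = 0)
a(N) = -21 + 3*sqrt(2 + N) (a(N) = (-7 + sqrt(2 + N))*(0 + 3) = (-7 + sqrt(2 + N))*3 = -21 + 3*sqrt(2 + N))
(X(-177) + 9284)*(-35981 + a(-81)) = (-177 + 9284)*(-35981 + (-21 + 3*sqrt(2 - 81))) = 9107*(-35981 + (-21 + 3*sqrt(-79))) = 9107*(-35981 + (-21 + 3*(I*sqrt(79)))) = 9107*(-35981 + (-21 + 3*I*sqrt(79))) = 9107*(-36002 + 3*I*sqrt(79)) = -327870214 + 27321*I*sqrt(79)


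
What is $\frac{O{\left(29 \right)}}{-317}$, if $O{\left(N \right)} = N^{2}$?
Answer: $- \frac{841}{317} \approx -2.653$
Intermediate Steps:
$\frac{O{\left(29 \right)}}{-317} = \frac{29^{2}}{-317} = 841 \left(- \frac{1}{317}\right) = - \frac{841}{317}$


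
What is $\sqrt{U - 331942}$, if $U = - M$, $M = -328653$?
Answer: $i \sqrt{3289} \approx 57.35 i$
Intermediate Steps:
$U = 328653$ ($U = \left(-1\right) \left(-328653\right) = 328653$)
$\sqrt{U - 331942} = \sqrt{328653 - 331942} = \sqrt{-3289} = i \sqrt{3289}$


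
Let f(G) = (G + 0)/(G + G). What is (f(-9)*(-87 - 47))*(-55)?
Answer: 3685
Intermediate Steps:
f(G) = 1/2 (f(G) = G/((2*G)) = G*(1/(2*G)) = 1/2)
(f(-9)*(-87 - 47))*(-55) = ((-87 - 47)/2)*(-55) = ((1/2)*(-134))*(-55) = -67*(-55) = 3685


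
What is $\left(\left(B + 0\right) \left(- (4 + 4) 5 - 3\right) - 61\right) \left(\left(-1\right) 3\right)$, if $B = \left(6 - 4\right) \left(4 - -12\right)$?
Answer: $4311$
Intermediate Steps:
$B = 32$ ($B = 2 \left(4 + 12\right) = 2 \cdot 16 = 32$)
$\left(\left(B + 0\right) \left(- (4 + 4) 5 - 3\right) - 61\right) \left(\left(-1\right) 3\right) = \left(\left(32 + 0\right) \left(- (4 + 4) 5 - 3\right) - 61\right) \left(\left(-1\right) 3\right) = \left(32 \left(\left(-1\right) 8 \cdot 5 - 3\right) - 61\right) \left(-3\right) = \left(32 \left(\left(-8\right) 5 - 3\right) - 61\right) \left(-3\right) = \left(32 \left(-40 - 3\right) - 61\right) \left(-3\right) = \left(32 \left(-43\right) - 61\right) \left(-3\right) = \left(-1376 - 61\right) \left(-3\right) = \left(-1437\right) \left(-3\right) = 4311$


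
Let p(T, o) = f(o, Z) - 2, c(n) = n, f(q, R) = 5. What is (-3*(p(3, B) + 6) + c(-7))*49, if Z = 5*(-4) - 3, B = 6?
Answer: -1666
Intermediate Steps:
Z = -23 (Z = -20 - 3 = -23)
p(T, o) = 3 (p(T, o) = 5 - 2 = 3)
(-3*(p(3, B) + 6) + c(-7))*49 = (-3*(3 + 6) - 7)*49 = (-3*9 - 7)*49 = (-27 - 7)*49 = -34*49 = -1666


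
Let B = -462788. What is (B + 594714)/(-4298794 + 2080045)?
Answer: -131926/2218749 ≈ -0.059460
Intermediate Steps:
(B + 594714)/(-4298794 + 2080045) = (-462788 + 594714)/(-4298794 + 2080045) = 131926/(-2218749) = 131926*(-1/2218749) = -131926/2218749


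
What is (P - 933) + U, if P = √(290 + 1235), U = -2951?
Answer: -3884 + 5*√61 ≈ -3844.9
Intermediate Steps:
P = 5*√61 (P = √1525 = 5*√61 ≈ 39.051)
(P - 933) + U = (5*√61 - 933) - 2951 = (-933 + 5*√61) - 2951 = -3884 + 5*√61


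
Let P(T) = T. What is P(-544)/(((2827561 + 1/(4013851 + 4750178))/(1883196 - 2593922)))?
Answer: 1694239930814688/12390413301635 ≈ 136.74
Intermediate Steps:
P(-544)/(((2827561 + 1/(4013851 + 4750178))/(1883196 - 2593922))) = -544*(1883196 - 2593922)/(2827561 + 1/(4013851 + 4750178)) = -544*(-710726/(2827561 + 1/8764029)) = -544/((24780826603270/8764029)*(-1/710726)) = -544/(-12390413301635/3114411637527) = -544*(-3114411637527/12390413301635) = 1694239930814688/12390413301635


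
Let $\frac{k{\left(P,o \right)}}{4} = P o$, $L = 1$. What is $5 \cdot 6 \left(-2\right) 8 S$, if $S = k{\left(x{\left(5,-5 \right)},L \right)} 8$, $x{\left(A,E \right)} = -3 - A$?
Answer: $122880$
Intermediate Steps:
$k{\left(P,o \right)} = 4 P o$
$S = -256$ ($S = 4 \left(-3 - 5\right) 1 \cdot 8 = 4 \left(-8\right) 1 \cdot 8 = \left(-32\right) 8 = -256$)
$5 \cdot 6 \left(-2\right) 8 S = 5 \cdot 6 \left(-2\right) 8 \left(-256\right) = 30 \left(-2\right) 8 \left(-256\right) = \left(-60\right) 8 \left(-256\right) = \left(-480\right) \left(-256\right) = 122880$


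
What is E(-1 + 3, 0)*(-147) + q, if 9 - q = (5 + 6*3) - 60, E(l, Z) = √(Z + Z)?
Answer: 46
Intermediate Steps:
E(l, Z) = √2*√Z (E(l, Z) = √(2*Z) = √2*√Z)
q = 46 (q = 9 - ((5 + 6*3) - 60) = 9 - ((5 + 18) - 60) = 9 - (23 - 60) = 9 - 1*(-37) = 9 + 37 = 46)
E(-1 + 3, 0)*(-147) + q = (√2*√0)*(-147) + 46 = (√2*0)*(-147) + 46 = 0*(-147) + 46 = 0 + 46 = 46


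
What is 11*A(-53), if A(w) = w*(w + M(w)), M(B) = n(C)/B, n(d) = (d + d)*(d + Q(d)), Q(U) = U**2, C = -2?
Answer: 30811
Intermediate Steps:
n(d) = 2*d*(d + d**2) (n(d) = (d + d)*(d + d**2) = (2*d)*(d + d**2) = 2*d*(d + d**2))
M(B) = -8/B (M(B) = (2*(-2)**2*(1 - 2))/B = (2*4*(-1))/B = -8/B)
A(w) = w*(w - 8/w)
11*A(-53) = 11*(-8 + (-53)**2) = 11*(-8 + 2809) = 11*2801 = 30811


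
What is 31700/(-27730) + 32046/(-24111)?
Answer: -1172308/474183 ≈ -2.4723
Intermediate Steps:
31700/(-27730) + 32046/(-24111) = 31700*(-1/27730) + 32046*(-1/24111) = -3170/2773 - 10682/8037 = -1172308/474183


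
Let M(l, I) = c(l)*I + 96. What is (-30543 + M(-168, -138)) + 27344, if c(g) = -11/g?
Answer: -87137/28 ≈ -3112.0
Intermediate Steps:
M(l, I) = 96 - 11*I/l (M(l, I) = (-11/l)*I + 96 = -11*I/l + 96 = 96 - 11*I/l)
(-30543 + M(-168, -138)) + 27344 = (-30543 + (96 - 11*(-138)/(-168))) + 27344 = (-30543 + (96 - 11*(-138)*(-1/168))) + 27344 = (-30543 + (96 - 253/28)) + 27344 = (-30543 + 2435/28) + 27344 = -852769/28 + 27344 = -87137/28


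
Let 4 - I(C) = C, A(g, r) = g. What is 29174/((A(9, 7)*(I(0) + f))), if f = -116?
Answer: -14587/504 ≈ -28.942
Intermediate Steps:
I(C) = 4 - C
29174/((A(9, 7)*(I(0) + f))) = 29174/((9*((4 - 1*0) - 116))) = 29174/((9*((4 + 0) - 116))) = 29174/((9*(4 - 116))) = 29174/((9*(-112))) = 29174/(-1008) = 29174*(-1/1008) = -14587/504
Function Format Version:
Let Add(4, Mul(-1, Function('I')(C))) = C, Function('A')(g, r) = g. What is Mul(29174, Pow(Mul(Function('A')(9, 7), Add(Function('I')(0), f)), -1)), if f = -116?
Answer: Rational(-14587, 504) ≈ -28.942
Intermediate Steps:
Function('I')(C) = Add(4, Mul(-1, C))
Mul(29174, Pow(Mul(Function('A')(9, 7), Add(Function('I')(0), f)), -1)) = Mul(29174, Pow(Mul(9, Add(Add(4, Mul(-1, 0)), -116)), -1)) = Mul(29174, Pow(Mul(9, Add(Add(4, 0), -116)), -1)) = Mul(29174, Pow(Mul(9, Add(4, -116)), -1)) = Mul(29174, Pow(Mul(9, -112), -1)) = Mul(29174, Pow(-1008, -1)) = Mul(29174, Rational(-1, 1008)) = Rational(-14587, 504)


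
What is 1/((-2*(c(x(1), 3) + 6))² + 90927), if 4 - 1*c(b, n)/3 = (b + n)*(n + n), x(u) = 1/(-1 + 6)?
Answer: 25/2429991 ≈ 1.0288e-5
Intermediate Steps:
x(u) = ⅕ (x(u) = 1/5 = ⅕)
c(b, n) = 12 - 6*n*(b + n) (c(b, n) = 12 - 3*(b + n)*(n + n) = 12 - 3*(b + n)*2*n = 12 - 6*n*(b + n))
1/((-2*(c(x(1), 3) + 6))² + 90927) = 1/((-2*((12 - 6*3² - 6*⅕*3) + 6))² + 90927) = 1/((-2*((12 - 6*9 - 18/5) + 6))² + 90927) = 1/((-2*((12 - 54 - 18/5) + 6))² + 90927) = 1/((-2*(-228/5 + 6))² + 90927) = 1/((-2*(-198/5))² + 90927) = 1/((396/5)² + 90927) = 1/(156816/25 + 90927) = 1/(2429991/25) = 25/2429991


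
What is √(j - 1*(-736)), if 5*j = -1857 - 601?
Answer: √6110/5 ≈ 15.633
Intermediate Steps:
j = -2458/5 (j = (-1857 - 601)/5 = (⅕)*(-2458) = -2458/5 ≈ -491.60)
√(j - 1*(-736)) = √(-2458/5 - 1*(-736)) = √(-2458/5 + 736) = √(1222/5) = √6110/5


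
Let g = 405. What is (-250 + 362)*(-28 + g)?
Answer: 42224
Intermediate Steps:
(-250 + 362)*(-28 + g) = (-250 + 362)*(-28 + 405) = 112*377 = 42224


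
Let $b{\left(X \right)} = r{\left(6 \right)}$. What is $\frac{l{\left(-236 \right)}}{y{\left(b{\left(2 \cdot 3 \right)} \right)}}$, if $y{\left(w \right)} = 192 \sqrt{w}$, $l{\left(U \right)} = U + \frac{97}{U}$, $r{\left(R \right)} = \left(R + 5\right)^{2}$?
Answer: $- \frac{55793}{498432} \approx -0.11194$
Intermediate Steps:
$r{\left(R \right)} = \left(5 + R\right)^{2}$
$b{\left(X \right)} = 121$ ($b{\left(X \right)} = \left(5 + 6\right)^{2} = 11^{2} = 121$)
$\frac{l{\left(-236 \right)}}{y{\left(b{\left(2 \cdot 3 \right)} \right)}} = \frac{-236 + \frac{97}{-236}}{192 \sqrt{121}} = \frac{-236 + 97 \left(- \frac{1}{236}\right)}{192 \cdot 11} = \frac{-236 - \frac{97}{236}}{2112} = \left(- \frac{55793}{236}\right) \frac{1}{2112} = - \frac{55793}{498432}$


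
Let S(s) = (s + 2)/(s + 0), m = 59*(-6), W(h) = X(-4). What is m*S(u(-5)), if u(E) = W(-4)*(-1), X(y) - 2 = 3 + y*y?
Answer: -2242/7 ≈ -320.29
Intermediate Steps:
X(y) = 5 + y² (X(y) = 2 + (3 + y*y) = 2 + (3 + y²) = 5 + y²)
W(h) = 21 (W(h) = 5 + (-4)² = 5 + 16 = 21)
m = -354
u(E) = -21 (u(E) = 21*(-1) = -21)
S(s) = (2 + s)/s
m*S(u(-5)) = -354*(2 - 21)/(-21) = -(-118)*(-19)/7 = -354*19/21 = -2242/7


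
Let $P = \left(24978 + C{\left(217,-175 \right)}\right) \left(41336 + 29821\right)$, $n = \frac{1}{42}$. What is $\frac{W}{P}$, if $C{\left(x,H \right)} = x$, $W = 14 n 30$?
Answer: $\frac{2}{358560123} \approx 5.5779 \cdot 10^{-9}$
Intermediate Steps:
$n = \frac{1}{42} \approx 0.02381$
$W = 10$ ($W = 14 \cdot \frac{1}{42} \cdot 30 = \frac{1}{3} \cdot 30 = 10$)
$P = 1792800615$ ($P = \left(24978 + 217\right) \left(41336 + 29821\right) = 25195 \cdot 71157 = 1792800615$)
$\frac{W}{P} = \frac{10}{1792800615} = 10 \cdot \frac{1}{1792800615} = \frac{2}{358560123}$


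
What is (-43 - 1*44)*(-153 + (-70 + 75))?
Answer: 12876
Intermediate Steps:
(-43 - 1*44)*(-153 + (-70 + 75)) = (-43 - 44)*(-153 + 5) = -87*(-148) = 12876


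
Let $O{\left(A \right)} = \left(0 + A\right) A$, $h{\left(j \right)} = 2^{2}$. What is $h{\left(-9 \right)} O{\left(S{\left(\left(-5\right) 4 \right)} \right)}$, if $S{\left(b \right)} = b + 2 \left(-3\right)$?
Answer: $2704$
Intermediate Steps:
$S{\left(b \right)} = -6 + b$ ($S{\left(b \right)} = b - 6 = -6 + b$)
$h{\left(j \right)} = 4$
$O{\left(A \right)} = A^{2}$ ($O{\left(A \right)} = A A = A^{2}$)
$h{\left(-9 \right)} O{\left(S{\left(\left(-5\right) 4 \right)} \right)} = 4 \left(-6 - 20\right)^{2} = 4 \left(-26\right)^{2} = 4 \cdot 676 = 2704$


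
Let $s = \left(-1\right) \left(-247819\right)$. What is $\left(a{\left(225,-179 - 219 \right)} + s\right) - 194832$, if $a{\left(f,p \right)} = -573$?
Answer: $52414$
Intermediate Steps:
$s = 247819$
$\left(a{\left(225,-179 - 219 \right)} + s\right) - 194832 = \left(-573 + 247819\right) - 194832 = 247246 - 194832 = 52414$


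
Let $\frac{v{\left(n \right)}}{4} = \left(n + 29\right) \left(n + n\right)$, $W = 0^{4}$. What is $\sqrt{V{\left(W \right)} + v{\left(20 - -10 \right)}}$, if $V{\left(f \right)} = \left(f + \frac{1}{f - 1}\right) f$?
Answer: $4 \sqrt{885} \approx 119.0$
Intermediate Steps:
$W = 0$
$V{\left(f \right)} = f \left(f + \frac{1}{-1 + f}\right)$ ($V{\left(f \right)} = \left(f + \frac{1}{-1 + f}\right) f = f \left(f + \frac{1}{-1 + f}\right)$)
$v{\left(n \right)} = 8 n \left(29 + n\right)$ ($v{\left(n \right)} = 4 \left(n + 29\right) \left(n + n\right) = 4 \left(29 + n\right) 2 n = 4 \cdot 2 n \left(29 + n\right) = 8 n \left(29 + n\right)$)
$\sqrt{V{\left(W \right)} + v{\left(20 - -10 \right)}} = \sqrt{\frac{0 \left(1 + 0^{2} - 0\right)}{-1 + 0} + 8 \left(20 - -10\right) \left(29 + \left(20 - -10\right)\right)} = \sqrt{\frac{0 \left(1 + 0 + 0\right)}{-1} + 8 \left(20 + 10\right) \left(29 + \left(20 + 10\right)\right)} = \sqrt{0 \left(-1\right) 1 + 8 \cdot 30 \left(29 + 30\right)} = \sqrt{0 + 8 \cdot 30 \cdot 59} = \sqrt{0 + 14160} = \sqrt{14160} = 4 \sqrt{885}$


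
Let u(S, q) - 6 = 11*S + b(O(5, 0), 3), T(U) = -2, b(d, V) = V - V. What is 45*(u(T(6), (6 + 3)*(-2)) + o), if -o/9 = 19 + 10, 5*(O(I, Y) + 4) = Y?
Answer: -12465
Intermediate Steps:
O(I, Y) = -4 + Y/5
b(d, V) = 0
u(S, q) = 6 + 11*S (u(S, q) = 6 + (11*S + 0) = 6 + 11*S)
o = -261 (o = -9*(19 + 10) = -9*29 = -261)
45*(u(T(6), (6 + 3)*(-2)) + o) = 45*((6 + 11*(-2)) - 261) = 45*((6 - 22) - 261) = 45*(-16 - 261) = 45*(-277) = -12465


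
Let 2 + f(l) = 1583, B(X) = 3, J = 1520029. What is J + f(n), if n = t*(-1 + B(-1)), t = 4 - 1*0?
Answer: 1521610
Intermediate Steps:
t = 4 (t = 4 + 0 = 4)
n = 8 (n = 4*(-1 + 3) = 4*2 = 8)
f(l) = 1581 (f(l) = -2 + 1583 = 1581)
J + f(n) = 1520029 + 1581 = 1521610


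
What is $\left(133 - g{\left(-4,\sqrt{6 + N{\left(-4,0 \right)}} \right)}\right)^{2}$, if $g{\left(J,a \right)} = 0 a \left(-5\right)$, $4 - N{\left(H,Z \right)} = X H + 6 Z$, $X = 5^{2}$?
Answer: $17689$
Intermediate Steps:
$X = 25$
$N{\left(H,Z \right)} = 4 - 25 H - 6 Z$ ($N{\left(H,Z \right)} = 4 - \left(25 H + 6 Z\right) = 4 - \left(6 Z + 25 H\right) = 4 - 25 H - 6 Z$)
$g{\left(J,a \right)} = 0$ ($g{\left(J,a \right)} = 0 \left(-5\right) = 0$)
$\left(133 - g{\left(-4,\sqrt{6 + N{\left(-4,0 \right)}} \right)}\right)^{2} = \left(133 - 0\right)^{2} = \left(133 + 0\right)^{2} = 133^{2} = 17689$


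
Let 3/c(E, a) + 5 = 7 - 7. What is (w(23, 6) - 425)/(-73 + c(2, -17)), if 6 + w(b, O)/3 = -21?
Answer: 55/8 ≈ 6.8750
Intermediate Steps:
w(b, O) = -81 (w(b, O) = -18 + 3*(-21) = -18 - 63 = -81)
c(E, a) = -⅗ (c(E, a) = 3/(-5 + (7 - 7)) = 3/(-5 + 0) = 3/(-5) = 3*(-⅕) = -⅗)
(w(23, 6) - 425)/(-73 + c(2, -17)) = (-81 - 425)/(-73 - ⅗) = -506/(-368/5) = -506*(-5/368) = 55/8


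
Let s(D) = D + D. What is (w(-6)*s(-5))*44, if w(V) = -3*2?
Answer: 2640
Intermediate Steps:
w(V) = -6
s(D) = 2*D
(w(-6)*s(-5))*44 = -12*(-5)*44 = -6*(-10)*44 = 60*44 = 2640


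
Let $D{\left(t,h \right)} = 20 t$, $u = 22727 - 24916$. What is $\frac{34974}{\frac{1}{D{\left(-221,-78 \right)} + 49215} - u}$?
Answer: $\frac{783330165}{49028128} \approx 15.977$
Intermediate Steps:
$u = -2189$ ($u = 22727 - 24916 = -2189$)
$\frac{34974}{\frac{1}{D{\left(-221,-78 \right)} + 49215} - u} = \frac{34974}{\frac{1}{20 \left(-221\right) + 49215} - -2189} = \frac{34974}{\frac{1}{-4420 + 49215} + 2189} = \frac{34974}{\frac{1}{44795} + 2189} = \frac{34974}{\frac{98056256}{44795}} = 34974 \cdot \frac{44795}{98056256} = \frac{783330165}{49028128}$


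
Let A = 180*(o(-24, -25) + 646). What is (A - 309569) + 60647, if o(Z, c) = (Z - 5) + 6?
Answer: -136782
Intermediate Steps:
o(Z, c) = 1 + Z (o(Z, c) = (-5 + Z) + 6 = 1 + Z)
A = 112140 (A = 180*((1 - 24) + 646) = 180*(-23 + 646) = 180*623 = 112140)
(A - 309569) + 60647 = (112140 - 309569) + 60647 = -197429 + 60647 = -136782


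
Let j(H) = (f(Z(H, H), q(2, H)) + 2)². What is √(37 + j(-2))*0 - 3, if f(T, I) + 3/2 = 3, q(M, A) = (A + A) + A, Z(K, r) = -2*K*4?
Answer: -3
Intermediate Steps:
Z(K, r) = -8*K
q(M, A) = 3*A (q(M, A) = 2*A + A = 3*A)
f(T, I) = 3/2 (f(T, I) = -3/2 + 3 = 3/2)
j(H) = 49/4 (j(H) = (3/2 + 2)² = (7/2)² = 49/4)
√(37 + j(-2))*0 - 3 = √(37 + 49/4)*0 - 3 = √(197/4)*0 - 3 = (√197/2)*0 - 3 = 0 - 3 = -3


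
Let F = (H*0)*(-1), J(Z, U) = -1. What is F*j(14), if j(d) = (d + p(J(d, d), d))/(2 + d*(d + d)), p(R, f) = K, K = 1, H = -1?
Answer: 0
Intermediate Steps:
p(R, f) = 1
j(d) = (1 + d)/(2 + 2*d²) (j(d) = (d + 1)/(2 + d*(d + d)) = (1 + d)/(2 + d*(2*d)) = (1 + d)/(2 + 2*d²))
F = 0 (F = -1*0*(-1) = 0*(-1) = 0)
F*j(14) = 0*((1 + 14)/(2*(1 + 14²))) = 0*((½)*15/(1 + 196)) = 0*((½)*15/197) = 0*((½)*(1/197)*15) = 0*(15/394) = 0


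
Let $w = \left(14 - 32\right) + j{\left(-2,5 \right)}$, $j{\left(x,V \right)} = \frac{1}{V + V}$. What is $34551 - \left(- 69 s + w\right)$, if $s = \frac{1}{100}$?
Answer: $\frac{3456959}{100} \approx 34570.0$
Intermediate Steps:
$j{\left(x,V \right)} = \frac{1}{2 V}$
$s = \frac{1}{100} \approx 0.01$
$w = - \frac{179}{10}$ ($w = \left(14 - 32\right) + \frac{1}{2 \cdot 5} = -18 + \frac{1}{2} \cdot \frac{1}{5} = -18 + \frac{1}{10} = - \frac{179}{10} \approx -17.9$)
$34551 - \left(- 69 s + w\right) = 34551 - \left(\left(-69\right) \frac{1}{100} - \frac{179}{10}\right) = 34551 - \left(- \frac{69}{100} - \frac{179}{10}\right) = 34551 - - \frac{1859}{100} = 34551 + \frac{1859}{100} = \frac{3456959}{100}$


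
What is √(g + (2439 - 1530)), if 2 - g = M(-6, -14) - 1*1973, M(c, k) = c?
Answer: 17*√10 ≈ 53.759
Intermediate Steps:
g = 1981 (g = 2 - (-6 - 1*1973) = 2 - (-6 - 1973) = 2 - 1*(-1979) = 2 + 1979 = 1981)
√(g + (2439 - 1530)) = √(1981 + (2439 - 1530)) = √(1981 + 909) = √2890 = 17*√10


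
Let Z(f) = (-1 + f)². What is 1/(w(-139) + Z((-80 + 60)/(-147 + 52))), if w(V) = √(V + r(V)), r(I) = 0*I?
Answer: 81225/18165244 - 130321*I*√139/18165244 ≈ 0.0044715 - 0.084583*I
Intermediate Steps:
r(I) = 0
w(V) = √V (w(V) = √(V + 0) = √V)
1/(w(-139) + Z((-80 + 60)/(-147 + 52))) = 1/(√(-139) + (-1 + (-80 + 60)/(-147 + 52))²) = 1/(I*√139 + (-1 - 20/(-95))²) = 1/(I*√139 + (-1 - 20*(-1/95))²) = 1/(I*√139 + (-1 + 4/19)²) = 1/(I*√139 + (-15/19)²) = 1/(I*√139 + 225/361) = 1/(225/361 + I*√139)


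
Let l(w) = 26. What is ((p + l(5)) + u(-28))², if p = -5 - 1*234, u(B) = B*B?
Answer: 326041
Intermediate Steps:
u(B) = B²
p = -239 (p = -5 - 234 = -239)
((p + l(5)) + u(-28))² = ((-239 + 26) + (-28)²)² = (-213 + 784)² = 571² = 326041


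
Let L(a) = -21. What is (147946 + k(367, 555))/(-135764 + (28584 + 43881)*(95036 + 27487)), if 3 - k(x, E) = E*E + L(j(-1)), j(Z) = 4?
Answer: -160055/8878493431 ≈ -1.8027e-5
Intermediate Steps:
k(x, E) = 24 - E² (k(x, E) = 3 - (E*E - 21) = 3 - (E² - 21) = 3 - (-21 + E²) = 3 + (21 - E²) = 24 - E²)
(147946 + k(367, 555))/(-135764 + (28584 + 43881)*(95036 + 27487)) = (147946 + (24 - 1*555²))/(-135764 + (28584 + 43881)*(95036 + 27487)) = (147946 + (24 - 1*308025))/(-135764 + 72465*122523) = (147946 + (24 - 308025))/(-135764 + 8878629195) = (147946 - 308001)/8878493431 = -160055*1/8878493431 = -160055/8878493431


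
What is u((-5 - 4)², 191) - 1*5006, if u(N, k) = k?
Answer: -4815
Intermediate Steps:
u((-5 - 4)², 191) - 1*5006 = 191 - 1*5006 = 191 - 5006 = -4815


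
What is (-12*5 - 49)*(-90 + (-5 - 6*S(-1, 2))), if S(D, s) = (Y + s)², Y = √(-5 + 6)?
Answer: 16241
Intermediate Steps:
Y = 1 (Y = √1 = 1)
S(D, s) = (1 + s)²
(-12*5 - 49)*(-90 + (-5 - 6*S(-1, 2))) = (-12*5 - 49)*(-90 + (-5 - 6*(1 + 2)²)) = (-60 - 49)*(-90 + (-5 - 6*3²)) = -109*(-90 + (-5 - 6*9)) = -109*(-90 + (-5 - 54)) = -109*(-90 - 59) = -109*(-149) = 16241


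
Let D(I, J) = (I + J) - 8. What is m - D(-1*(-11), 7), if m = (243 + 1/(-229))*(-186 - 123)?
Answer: -17196904/229 ≈ -75096.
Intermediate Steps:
D(I, J) = -8 + I + J
m = -17194614/229 (m = (243 - 1/229)*(-309) = (55646/229)*(-309) = -17194614/229 ≈ -75086.)
m - D(-1*(-11), 7) = -17194614/229 - (-8 - 1*(-11) + 7) = -17194614/229 - (-8 + 11 + 7) = -17194614/229 - 1*10 = -17194614/229 - 10 = -17196904/229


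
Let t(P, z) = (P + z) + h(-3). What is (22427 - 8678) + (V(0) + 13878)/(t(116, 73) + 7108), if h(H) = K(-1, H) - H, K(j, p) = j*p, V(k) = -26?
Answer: 100422799/7303 ≈ 13751.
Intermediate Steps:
h(H) = -2*H (h(H) = -H - H = -2*H)
t(P, z) = 6 + P + z (t(P, z) = (P + z) - 2*(-3) = (P + z) + 6 = 6 + P + z)
(22427 - 8678) + (V(0) + 13878)/(t(116, 73) + 7108) = (22427 - 8678) + (-26 + 13878)/((6 + 116 + 73) + 7108) = 13749 + 13852/(195 + 7108) = 13749 + 13852/7303 = 100422799/7303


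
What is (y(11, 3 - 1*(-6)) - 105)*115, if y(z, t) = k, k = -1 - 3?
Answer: -12535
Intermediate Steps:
k = -4
y(z, t) = -4
(y(11, 3 - 1*(-6)) - 105)*115 = (-4 - 105)*115 = -109*115 = -12535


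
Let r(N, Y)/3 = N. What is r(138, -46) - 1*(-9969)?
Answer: 10383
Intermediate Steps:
r(N, Y) = 3*N
r(138, -46) - 1*(-9969) = 3*138 - 1*(-9969) = 414 + 9969 = 10383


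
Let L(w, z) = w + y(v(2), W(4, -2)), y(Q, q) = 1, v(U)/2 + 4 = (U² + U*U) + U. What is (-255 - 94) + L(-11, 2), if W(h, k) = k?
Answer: -359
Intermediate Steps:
v(U) = -8 + 2*U + 4*U² (v(U) = -8 + 2*((U² + U*U) + U) = -8 + 2*((U² + U²) + U) = -8 + 2*(2*U² + U) = -8 + 2*(U + 2*U²) = -8 + (2*U + 4*U²) = -8 + 2*U + 4*U²)
L(w, z) = 1 + w (L(w, z) = w + 1 = 1 + w)
(-255 - 94) + L(-11, 2) = (-255 - 94) + (1 - 11) = -349 - 10 = -359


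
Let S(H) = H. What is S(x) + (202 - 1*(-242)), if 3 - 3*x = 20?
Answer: 1315/3 ≈ 438.33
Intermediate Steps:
x = -17/3 (x = 1 - ⅓*20 = 1 - 20/3 = -17/3 ≈ -5.6667)
S(x) + (202 - 1*(-242)) = -17/3 + (202 - 1*(-242)) = -17/3 + (202 + 242) = -17/3 + 444 = 1315/3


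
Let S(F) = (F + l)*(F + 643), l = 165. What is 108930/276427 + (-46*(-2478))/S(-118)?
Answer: 1628438506/324801725 ≈ 5.0136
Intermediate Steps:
S(F) = (165 + F)*(643 + F) (S(F) = (F + 165)*(F + 643) = (165 + F)*(643 + F))
108930/276427 + (-46*(-2478))/S(-118) = 108930/276427 + (-46*(-2478))/(106095 + (-118)² + 808*(-118)) = 108930*(1/276427) + 113988/(106095 + 13924 - 95344) = 108930/276427 + 113988/24675 = 108930/276427 + 113988*(1/24675) = 108930/276427 + 5428/1175 = 1628438506/324801725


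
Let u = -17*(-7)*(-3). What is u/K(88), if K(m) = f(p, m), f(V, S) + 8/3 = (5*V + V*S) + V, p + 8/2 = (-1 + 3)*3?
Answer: -1071/556 ≈ -1.9263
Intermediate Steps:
p = 2 (p = -4 + (-1 + 3)*3 = -4 + 2*3 = -4 + 6 = 2)
f(V, S) = -8/3 + 6*V + S*V (f(V, S) = -8/3 + ((5*V + V*S) + V) = -8/3 + ((5*V + S*V) + V) = -8/3 + (6*V + S*V) = -8/3 + 6*V + S*V)
K(m) = 28/3 + 2*m (K(m) = -8/3 + 6*2 + m*2 = -8/3 + 12 + 2*m = 28/3 + 2*m)
u = -357 (u = 119*(-3) = -357)
u/K(88) = -357/(28/3 + 2*88) = -357/(28/3 + 176) = -357/556/3 = -357*3/556 = -1071/556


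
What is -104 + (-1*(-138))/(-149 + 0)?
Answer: -15634/149 ≈ -104.93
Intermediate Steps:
-104 + (-1*(-138))/(-149 + 0) = -104 + 138/(-149) = -104 + 138*(-1/149) = -104 - 138/149 = -15634/149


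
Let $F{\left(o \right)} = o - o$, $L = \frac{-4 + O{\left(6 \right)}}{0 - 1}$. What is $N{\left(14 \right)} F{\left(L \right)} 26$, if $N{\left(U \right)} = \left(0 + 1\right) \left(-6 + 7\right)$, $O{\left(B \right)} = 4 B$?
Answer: $0$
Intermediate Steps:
$N{\left(U \right)} = 1$ ($N{\left(U \right)} = 1 \cdot 1 = 1$)
$L = -20$ ($L = \frac{-4 + 4 \cdot 6}{0 - 1} = \frac{-4 + 24}{-1} = 20 \left(-1\right) = -20$)
$F{\left(o \right)} = 0$
$N{\left(14 \right)} F{\left(L \right)} 26 = 1 \cdot 0 \cdot 26 = 0 \cdot 26 = 0$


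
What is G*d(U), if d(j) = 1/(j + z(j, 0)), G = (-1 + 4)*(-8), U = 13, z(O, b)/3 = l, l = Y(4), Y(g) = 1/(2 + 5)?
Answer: -84/47 ≈ -1.7872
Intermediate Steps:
Y(g) = ⅐ (Y(g) = 1/7 = ⅐)
l = ⅐ ≈ 0.14286
z(O, b) = 3/7 (z(O, b) = 3*(⅐) = 3/7)
G = -24 (G = 3*(-8) = -24)
d(j) = 1/(3/7 + j) (d(j) = 1/(j + 3/7) = 1/(3/7 + j))
G*d(U) = -168/(3 + 7*13) = -168/(3 + 91) = -168/94 = -24*7/94 = -84/47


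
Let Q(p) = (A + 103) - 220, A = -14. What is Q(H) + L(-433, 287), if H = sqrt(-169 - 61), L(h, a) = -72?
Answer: -203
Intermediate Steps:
H = I*sqrt(230) (H = sqrt(-230) = I*sqrt(230) ≈ 15.166*I)
Q(p) = -131 (Q(p) = (-14 + 103) - 220 = 89 - 220 = -131)
Q(H) + L(-433, 287) = -131 - 72 = -203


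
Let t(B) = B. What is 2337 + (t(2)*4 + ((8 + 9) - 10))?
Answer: 2352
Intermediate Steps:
2337 + (t(2)*4 + ((8 + 9) - 10)) = 2337 + (2*4 + ((8 + 9) - 10)) = 2337 + (8 + (17 - 10)) = 2337 + (8 + 7) = 2337 + 15 = 2352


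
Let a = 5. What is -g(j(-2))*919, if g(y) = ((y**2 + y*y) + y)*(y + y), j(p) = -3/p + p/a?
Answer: -889592/125 ≈ -7116.7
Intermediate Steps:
j(p) = -3/p + p/5
g(y) = 2*y*(y + 2*y**2) (g(y) = ((y**2 + y**2) + y)*(2*y) = (2*y**2 + y)*(2*y) = (y + 2*y**2)*(2*y) = 2*y*(y + 2*y**2))
-g(j(-2))*919 = -(-3/(-2) + (1/5)*(-2))**2*(2 + 4*(-3/(-2) + (1/5)*(-2)))*919 = -(-3*(-1/2) - 2/5)**2*(2 + 4*(-3*(-1/2) - 2/5))*919 = -(3/2 - 2/5)**2*(2 + 4*(3/2 - 2/5))*919 = -(11/10)**2*(2 + 4*(11/10))*919 = -121*(2 + 22/5)/100*919 = -121*32/(100*5)*919 = -1*968/125*919 = -968/125*919 = -889592/125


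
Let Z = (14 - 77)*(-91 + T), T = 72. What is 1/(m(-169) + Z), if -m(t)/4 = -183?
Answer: 1/1929 ≈ 0.00051840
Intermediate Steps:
m(t) = 732 (m(t) = -4*(-183) = 732)
Z = 1197 (Z = (14 - 77)*(-91 + 72) = -63*(-19) = 1197)
1/(m(-169) + Z) = 1/(732 + 1197) = 1/1929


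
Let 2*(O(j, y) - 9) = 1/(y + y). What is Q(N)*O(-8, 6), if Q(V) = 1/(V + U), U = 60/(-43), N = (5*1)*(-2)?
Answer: -1333/1680 ≈ -0.79345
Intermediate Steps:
N = -10 (N = 5*(-2) = -10)
U = -60/43 (U = 60*(-1/43) = -60/43 ≈ -1.3953)
Q(V) = 1/(-60/43 + V) (Q(V) = 1/(V - 60/43) = 1/(-60/43 + V))
O(j, y) = 9 + 1/(4*y) (O(j, y) = 9 + 1/(2*(y + y)) = 9 + 1/(2*((2*y))) = 9 + (1/(2*y))/2 = 9 + 1/(4*y))
Q(N)*O(-8, 6) = (43/(-60 + 43*(-10)))*(9 + (¼)/6) = (43/(-60 - 430))*(9 + (¼)*(⅙)) = (43/(-490))*(9 + 1/24) = (43*(-1/490))*(217/24) = -43/490*217/24 = -1333/1680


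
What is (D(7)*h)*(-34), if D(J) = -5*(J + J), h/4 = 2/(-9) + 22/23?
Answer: 1447040/207 ≈ 6990.5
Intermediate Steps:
h = 608/207 (h = 4*(2/(-9) + 22/23) = 4*(2*(-⅑) + 22*(1/23)) = 4*(-2/9 + 22/23) = 4*(152/207) = 608/207 ≈ 2.9372)
D(J) = -10*J
(D(7)*h)*(-34) = (-10*7*(608/207))*(-34) = -70*608/207*(-34) = -42560/207*(-34) = 1447040/207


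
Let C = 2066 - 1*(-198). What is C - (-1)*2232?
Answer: 4496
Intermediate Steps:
C = 2264 (C = 2066 + 198 = 2264)
C - (-1)*2232 = 2264 - (-1)*2232 = 2264 - 1*(-2232) = 2264 + 2232 = 4496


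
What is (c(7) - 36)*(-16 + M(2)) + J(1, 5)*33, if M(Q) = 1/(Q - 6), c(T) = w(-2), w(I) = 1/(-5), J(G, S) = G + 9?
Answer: 3673/4 ≈ 918.25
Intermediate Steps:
J(G, S) = 9 + G
w(I) = -⅕
c(T) = -⅕
M(Q) = 1/(-6 + Q)
(c(7) - 36)*(-16 + M(2)) + J(1, 5)*33 = (-⅕ - 36)*(-16 + 1/(-6 + 2)) + (9 + 1)*33 = -181*(-16 + 1/(-4))/5 + 10*33 = -181*(-16 - ¼)/5 + 330 = -181/5*(-65/4) + 330 = 2353/4 + 330 = 3673/4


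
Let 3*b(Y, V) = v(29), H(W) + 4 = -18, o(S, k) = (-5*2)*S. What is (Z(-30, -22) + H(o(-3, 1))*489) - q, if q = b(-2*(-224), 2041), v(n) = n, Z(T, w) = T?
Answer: -32393/3 ≈ -10798.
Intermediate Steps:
o(S, k) = -10*S
H(W) = -22 (H(W) = -4 - 18 = -22)
b(Y, V) = 29/3 (b(Y, V) = (1/3)*29 = 29/3)
q = 29/3 ≈ 9.6667
(Z(-30, -22) + H(o(-3, 1))*489) - q = (-30 - 22*489) - 1*29/3 = (-30 - 10758) - 29/3 = -10788 - 29/3 = -32393/3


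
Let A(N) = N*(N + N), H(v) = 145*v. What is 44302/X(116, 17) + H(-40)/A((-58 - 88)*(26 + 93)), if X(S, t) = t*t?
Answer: 11568181817/75463969 ≈ 153.29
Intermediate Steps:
X(S, t) = t²
A(N) = 2*N² (A(N) = N*(2*N) = 2*N²)
44302/X(116, 17) + H(-40)/A((-58 - 88)*(26 + 93)) = 44302/(17²) + (145*(-40))/((2*((-58 - 88)*(26 + 93))²)) = 44302/289 - 5800/(2*(-146*119)²) = 44302*(1/289) - 5800/(2*(-17374)²) = 2606/17 - 5800/(2*301855876) = 2606/17 - 5800/603711752 = 2606/17 - 5800*1/603711752 = 2606/17 - 725/75463969 = 11568181817/75463969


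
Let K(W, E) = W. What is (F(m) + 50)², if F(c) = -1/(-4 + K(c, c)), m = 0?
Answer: 40401/16 ≈ 2525.1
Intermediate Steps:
F(c) = -1/(-4 + c)
(F(m) + 50)² = (-1/(-4 + 0) + 50)² = (-1/(-4) + 50)² = (-1*(-¼) + 50)² = (¼ + 50)² = (201/4)² = 40401/16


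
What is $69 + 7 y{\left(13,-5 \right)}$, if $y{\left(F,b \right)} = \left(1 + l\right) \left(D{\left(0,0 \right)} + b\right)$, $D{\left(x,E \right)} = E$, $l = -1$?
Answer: $69$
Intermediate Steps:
$y{\left(F,b \right)} = 0$ ($y{\left(F,b \right)} = \left(1 - 1\right) \left(0 + b\right) = 0 b = 0$)
$69 + 7 y{\left(13,-5 \right)} = 69 + 7 \cdot 0 = 69 + 0 = 69$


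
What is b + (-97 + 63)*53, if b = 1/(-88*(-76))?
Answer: -12051775/6688 ≈ -1802.0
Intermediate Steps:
b = 1/6688 ≈ 0.00014952
b + (-97 + 63)*53 = 1/6688 + (-97 + 63)*53 = 1/6688 - 34*53 = 1/6688 - 1802 = -12051775/6688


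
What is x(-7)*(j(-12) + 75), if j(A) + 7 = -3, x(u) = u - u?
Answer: 0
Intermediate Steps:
x(u) = 0
j(A) = -10 (j(A) = -7 - 3 = -10)
x(-7)*(j(-12) + 75) = 0*(-10 + 75) = 0*65 = 0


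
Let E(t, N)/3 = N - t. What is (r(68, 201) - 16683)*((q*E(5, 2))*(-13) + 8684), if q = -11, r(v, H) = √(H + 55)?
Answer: -123285799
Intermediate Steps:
r(v, H) = √(55 + H)
E(t, N) = -3*t + 3*N (E(t, N) = 3*(N - t) = -3*t + 3*N)
(r(68, 201) - 16683)*((q*E(5, 2))*(-13) + 8684) = (√(55 + 201) - 16683)*(-11*(-3*5 + 3*2)*(-13) + 8684) = (√256 - 16683)*(-11*(-15 + 6)*(-13) + 8684) = (16 - 16683)*(-11*(-9)*(-13) + 8684) = -16667*(99*(-13) + 8684) = -16667*(-1287 + 8684) = -16667*7397 = -123285799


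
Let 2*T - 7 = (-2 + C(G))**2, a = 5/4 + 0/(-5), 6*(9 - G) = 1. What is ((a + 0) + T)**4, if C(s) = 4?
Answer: 531441/256 ≈ 2075.9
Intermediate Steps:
G = 53/6 (G = 9 - 1/6*1 = 9 - 1/6 = 53/6 ≈ 8.8333)
a = 5/4 (a = 5*(1/4) + 0*(-1/5) = 5/4 + 0 = 5/4 ≈ 1.2500)
T = 11/2 (T = 7/2 + (-2 + 4)**2/2 = 7/2 + (1/2)*2**2 = 7/2 + (1/2)*4 = 7/2 + 2 = 11/2 ≈ 5.5000)
((a + 0) + T)**4 = ((5/4 + 0) + 11/2)**4 = (5/4 + 11/2)**4 = (27/4)**4 = 531441/256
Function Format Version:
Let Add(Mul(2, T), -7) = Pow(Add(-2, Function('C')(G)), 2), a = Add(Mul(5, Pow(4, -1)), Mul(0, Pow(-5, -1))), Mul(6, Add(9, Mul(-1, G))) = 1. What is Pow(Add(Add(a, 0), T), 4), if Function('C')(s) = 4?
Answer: Rational(531441, 256) ≈ 2075.9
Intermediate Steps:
G = Rational(53, 6) (G = Add(9, Mul(Rational(-1, 6), 1)) = Add(9, Rational(-1, 6)) = Rational(53, 6) ≈ 8.8333)
a = Rational(5, 4) (a = Add(Mul(5, Rational(1, 4)), Mul(0, Rational(-1, 5))) = Add(Rational(5, 4), 0) = Rational(5, 4) ≈ 1.2500)
T = Rational(11, 2) (T = Add(Rational(7, 2), Mul(Rational(1, 2), Pow(Add(-2, 4), 2))) = Add(Rational(7, 2), Mul(Rational(1, 2), Pow(2, 2))) = Add(Rational(7, 2), Mul(Rational(1, 2), 4)) = Add(Rational(7, 2), 2) = Rational(11, 2) ≈ 5.5000)
Pow(Add(Add(a, 0), T), 4) = Pow(Add(Add(Rational(5, 4), 0), Rational(11, 2)), 4) = Pow(Add(Rational(5, 4), Rational(11, 2)), 4) = Pow(Rational(27, 4), 4) = Rational(531441, 256)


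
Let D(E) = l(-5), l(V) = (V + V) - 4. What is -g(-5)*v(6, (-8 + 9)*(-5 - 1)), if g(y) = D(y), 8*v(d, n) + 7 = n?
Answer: -91/4 ≈ -22.750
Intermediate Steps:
l(V) = -4 + 2*V (l(V) = 2*V - 4 = -4 + 2*V)
D(E) = -14 (D(E) = -4 + 2*(-5) = -4 - 10 = -14)
v(d, n) = -7/8 + n/8
g(y) = -14
-g(-5)*v(6, (-8 + 9)*(-5 - 1)) = -(-14)*(-7/8 + ((-8 + 9)*(-5 - 1))/8) = -(-14)*(-7/8 + (1*(-6))/8) = -(-14)*(-7/8 + (1/8)*(-6)) = -(-14)*(-7/8 - 3/4) = -(-14)*(-13)/8 = -1*91/4 = -91/4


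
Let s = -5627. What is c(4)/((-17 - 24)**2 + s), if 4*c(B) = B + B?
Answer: -1/1973 ≈ -0.00050684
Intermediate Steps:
c(B) = B/2 (c(B) = (B + B)/4 = (2*B)/4 = B/2)
c(4)/((-17 - 24)**2 + s) = ((1/2)*4)/((-17 - 24)**2 - 5627) = 2/((-41)**2 - 5627) = 2/(1681 - 5627) = 2/(-3946) = -1/3946*2 = -1/1973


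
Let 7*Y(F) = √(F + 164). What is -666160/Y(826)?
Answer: -42392*√110/3 ≈ -1.4820e+5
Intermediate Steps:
Y(F) = √(164 + F)/7 (Y(F) = √(F + 164)/7 = √(164 + F)/7)
-666160/Y(826) = -666160*7/√(164 + 826) = -666160*7*√110/330 = -42392*√110/3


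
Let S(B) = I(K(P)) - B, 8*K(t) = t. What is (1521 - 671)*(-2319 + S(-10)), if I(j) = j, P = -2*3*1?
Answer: -3926575/2 ≈ -1.9633e+6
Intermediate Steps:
P = -6 (P = -6*1 = -6)
K(t) = t/8
S(B) = -¾ - B (S(B) = (⅛)*(-6) - B = -¾ - B)
(1521 - 671)*(-2319 + S(-10)) = (1521 - 671)*(-2319 + (-¾ - 1*(-10))) = 850*(-2319 + (-¾ + 10)) = 850*(-2319 + 37/4) = 850*(-9239/4) = -3926575/2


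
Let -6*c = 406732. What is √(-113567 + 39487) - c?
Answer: 203366/3 + 4*I*√4630 ≈ 67789.0 + 272.18*I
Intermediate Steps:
c = -203366/3 (c = -⅙*406732 = -203366/3 ≈ -67789.)
√(-113567 + 39487) - c = √(-113567 + 39487) - 1*(-203366/3) = √(-74080) + 203366/3 = 4*I*√4630 + 203366/3 = 203366/3 + 4*I*√4630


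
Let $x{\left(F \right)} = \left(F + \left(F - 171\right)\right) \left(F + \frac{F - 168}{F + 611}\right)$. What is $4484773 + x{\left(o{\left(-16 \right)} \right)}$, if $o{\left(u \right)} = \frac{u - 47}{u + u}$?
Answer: $\frac{45037188372623}{10042880} \approx 4.4845 \cdot 10^{6}$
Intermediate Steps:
$o{\left(u \right)} = \frac{-47 + u}{2 u}$
$x{\left(F \right)} = \left(-171 + 2 F\right) \left(F + \frac{-168 + F}{611 + F}\right)$ ($x{\left(F \right)} = \left(F + \left(F - 171\right)\right) \left(F + \frac{-168 + F}{611 + F}\right) = \left(F + \left(-171 + F\right)\right) \left(F + \frac{-168 + F}{611 + F}\right) = \left(-171 + 2 F\right) \left(F + \frac{-168 + F}{611 + F}\right)$)
$4484773 + x{\left(o{\left(-16 \right)} \right)} = 4484773 + \frac{28728 - 104988 \frac{-47 - 16}{2 \left(-16\right)} + 2 \left(\frac{-47 - 16}{2 \left(-16\right)}\right)^{3} + 1053 \left(\frac{-47 - 16}{2 \left(-16\right)}\right)^{2}}{611 + \frac{-47 - 16}{2 \left(-16\right)}} = 4484773 + \frac{28728 - 104988 \cdot \frac{1}{2} \left(- \frac{1}{16}\right) \left(-63\right) + 2 \left(\frac{1}{2} \left(- \frac{1}{16}\right) \left(-63\right)\right)^{3} + 1053 \left(\frac{1}{2} \left(- \frac{1}{16}\right) \left(-63\right)\right)^{2}}{611 + \frac{1}{2} \left(- \frac{1}{16}\right) \left(-63\right)} = 4484773 + \frac{28728 - \frac{1653561}{8} + 2 \left(\frac{63}{32}\right)^{3} + 1053 \left(\frac{63}{32}\right)^{2}}{611 + \frac{63}{32}} = 4484773 + \frac{28728 - \frac{1653561}{8} + 2 \cdot \frac{250047}{32768} + 1053 \cdot \frac{3969}{1024}}{\frac{19615}{32}} = 4484773 + \frac{32 \left(28728 - \frac{1653561}{8} + \frac{250047}{16384} + \frac{4179357}{1024}\right)}{19615} = 4484773 + \frac{32}{19615} \left(- \frac{2848693617}{16384}\right) = 4484773 - \frac{2848693617}{10042880} = \frac{45037188372623}{10042880}$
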